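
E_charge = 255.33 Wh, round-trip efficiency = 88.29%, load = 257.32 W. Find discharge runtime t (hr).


Step 1: E_discharge = eta/100 * E_charge = 88.29/100 * 255.33 = 225.43 Wh
Step 2: t = E_discharge / P = 225.43 / 257.32 = 0.8761 hr

0.8761 hr


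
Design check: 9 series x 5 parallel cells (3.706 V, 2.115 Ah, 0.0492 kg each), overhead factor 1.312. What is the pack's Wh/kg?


Step 1: V_pack = 9 * 3.706 = 33.354 V
Step 2: C_pack = 5 * 2.115 = 10.575 Ah
Step 3: E_pack = V_pack * C_pack = 33.354 * 10.575 = 352.72 Wh
Step 4: m_pack = 9 * 5 * 0.0492 * 1.312 = 2.9048 kg
Step 5: ED = E_pack / m_pack = 352.72 / 2.9048 = 121.4 Wh/kg

121.4 Wh/kg


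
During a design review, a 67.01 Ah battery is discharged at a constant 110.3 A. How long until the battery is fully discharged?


t = capacity / current = 67.01 / 110.3 = 0.6075 hr

0.6075 hr


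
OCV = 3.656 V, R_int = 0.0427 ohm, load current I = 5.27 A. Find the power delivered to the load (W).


Step 1: V_terminal = OCV - I*R = 3.656 - 5.27 * 0.0427 = 3.431 V
Step 2: P_out = V_terminal * I = 3.431 * 5.27 = 18.08 W

18.08 W


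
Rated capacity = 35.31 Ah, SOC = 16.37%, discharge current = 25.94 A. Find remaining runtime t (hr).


Step 1: remaining = SOC/100 * C_total = 16.37/100 * 35.31 = 5.7802 Ah
Step 2: t = remaining / I = 5.7802 / 25.94 = 0.2228 hr

0.2228 hr


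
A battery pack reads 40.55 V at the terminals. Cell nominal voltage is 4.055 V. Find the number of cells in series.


n = V_pack / V_cell = 40.55 / 4.055 = 10

10


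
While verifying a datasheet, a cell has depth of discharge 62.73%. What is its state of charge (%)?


SOC = 100 - DOD = 100 - 62.73 = 37.27%

37.27%


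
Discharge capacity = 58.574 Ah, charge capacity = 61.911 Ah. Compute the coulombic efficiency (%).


eta_c = Q_dis / Q_chg * 100 = 58.574 / 61.911 * 100 = 94.61%

94.61%


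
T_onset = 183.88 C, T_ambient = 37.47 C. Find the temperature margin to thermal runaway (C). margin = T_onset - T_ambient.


Safety margin = 183.88 C - 37.47 C = 146.41 C

146.41 C


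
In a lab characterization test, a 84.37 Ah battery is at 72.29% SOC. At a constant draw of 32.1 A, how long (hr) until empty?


Step 1: remaining = SOC/100 * C_total = 72.29/100 * 84.37 = 60.991 Ah
Step 2: t = remaining / I = 60.991 / 32.1 = 1.900 hr

1.900 hr


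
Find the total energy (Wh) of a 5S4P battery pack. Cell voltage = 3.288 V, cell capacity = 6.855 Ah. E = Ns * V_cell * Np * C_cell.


V_pack = 5 * 3.288 = 16.44 V
C_pack = 4 * 6.855 = 27.42 Ah
E = V_pack * C_pack = 16.44 * 27.42 = 450.8 Wh

450.8 Wh


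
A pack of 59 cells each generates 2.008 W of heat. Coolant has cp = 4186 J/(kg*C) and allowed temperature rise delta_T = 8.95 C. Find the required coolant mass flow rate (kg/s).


Q_total = 59 * 2.008 = 118.47 W
m_dot = Q_total / (cp * dT) = 118.47 / (4186 * 8.95) = 0.003162 kg/s

0.003162 kg/s


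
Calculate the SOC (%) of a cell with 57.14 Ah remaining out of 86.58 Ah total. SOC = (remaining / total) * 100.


SOC% = 57.14 / 86.58 * 100 = 66.00%

66.00%


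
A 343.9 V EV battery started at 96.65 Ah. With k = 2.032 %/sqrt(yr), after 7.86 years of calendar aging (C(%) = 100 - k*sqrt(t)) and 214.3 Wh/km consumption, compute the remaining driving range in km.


Step 1: capacity retention = 100 - 2.032 * sqrt(7.86) = 100 - 2.032 * 2.8036 = 94.303%
Step 2: C_now = 96.65 * 94.303/100 = 91.144 Ah
Step 3: E_pack = V * C_now = 343.9 * 91.144 = 31344 Wh
Step 4: range = E_pack / consumption = 31344 / 214.3 = 146.3 km

146.3 km


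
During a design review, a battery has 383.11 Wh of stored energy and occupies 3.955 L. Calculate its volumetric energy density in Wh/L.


ED = E / V = 383.11 / 3.955 = 96.87 Wh/L

96.87 Wh/L


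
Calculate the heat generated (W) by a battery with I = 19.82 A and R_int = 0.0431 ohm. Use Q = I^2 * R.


Q = I^2 * R = 19.82^2 * 0.0431 = 16.93 W

16.93 W


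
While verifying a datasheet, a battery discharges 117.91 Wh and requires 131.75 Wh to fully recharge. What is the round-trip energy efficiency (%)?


eta_e = E_dis / E_chg * 100 = 117.91 / 131.75 * 100 = 89.50%

89.50%


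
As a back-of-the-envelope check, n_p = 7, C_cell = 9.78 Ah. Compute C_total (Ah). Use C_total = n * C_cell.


C_total = 7 * 9.78 = 68.46 Ah

68.46 Ah


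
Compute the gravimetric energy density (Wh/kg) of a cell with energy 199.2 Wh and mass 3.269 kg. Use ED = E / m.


ED = E / m = 199.2 / 3.269 = 60.94 Wh/kg

60.94 Wh/kg


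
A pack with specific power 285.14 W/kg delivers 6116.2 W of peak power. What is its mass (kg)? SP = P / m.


m = P / SP = 6116.2 / 285.14 = 21.45 kg

21.45 kg


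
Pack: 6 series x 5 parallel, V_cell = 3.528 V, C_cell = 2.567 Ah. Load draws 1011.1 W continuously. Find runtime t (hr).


Step 1: E_pack = Ns * V_cell * Np * C_cell = 6 * 3.528 * 5 * 2.567 = 271.69 Wh
Step 2: t = E_pack / P = 271.69 / 1011.1 = 0.2687 hr

0.2687 hr


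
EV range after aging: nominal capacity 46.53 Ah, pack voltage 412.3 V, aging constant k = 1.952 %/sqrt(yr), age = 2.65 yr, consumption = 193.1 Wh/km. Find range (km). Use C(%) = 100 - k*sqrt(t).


Step 1: capacity retention = 100 - 1.952 * sqrt(2.65) = 100 - 1.952 * 1.6279 = 96.822%
Step 2: C_now = 46.53 * 96.822/100 = 45.051 Ah
Step 3: E_pack = V * C_now = 412.3 * 45.051 = 18575 Wh
Step 4: range = E_pack / consumption = 18575 / 193.1 = 96.19 km

96.19 km


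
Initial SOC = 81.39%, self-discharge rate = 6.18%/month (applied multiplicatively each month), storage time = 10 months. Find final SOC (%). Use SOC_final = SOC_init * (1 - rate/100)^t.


Monthly retention factor = 1 - 6.18/100 = 0.9382
Over 10 months: factor^10 = 0.52839
SOC_final = 81.39 * 0.52839 = 43.01%

43.01%


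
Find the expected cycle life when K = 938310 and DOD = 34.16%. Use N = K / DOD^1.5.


Step 1: DOD^1.5 = 34.16^1.5 = 199.65
Step 2: N = 938310 / 199.65 = 4700 cycles

4700 cycles


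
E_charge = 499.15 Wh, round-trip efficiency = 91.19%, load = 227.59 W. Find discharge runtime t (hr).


Step 1: E_discharge = eta/100 * E_charge = 91.19/100 * 499.15 = 455.17 Wh
Step 2: t = E_discharge / P = 455.17 / 227.59 = 2.000 hr

2.000 hr


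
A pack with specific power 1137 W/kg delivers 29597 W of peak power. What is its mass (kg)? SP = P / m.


m = P / SP = 29597 / 1137 = 26.03 kg

26.03 kg


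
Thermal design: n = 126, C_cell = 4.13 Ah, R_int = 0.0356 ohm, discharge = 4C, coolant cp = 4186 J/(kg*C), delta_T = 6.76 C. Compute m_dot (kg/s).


Step 1: I = 4 * 4.13 = 16.52 A
Step 2: Q_cell = I^2 * R = 16.52^2 * 0.0356 = 9.7156 W
Step 3: Q_total = 126 * 9.7156 = 1224.2 W
Step 4: m_dot = Q_total / (cp * dT) = 1224.2 / (4186 * 6.76) = 0.04326 kg/s

0.04326 kg/s


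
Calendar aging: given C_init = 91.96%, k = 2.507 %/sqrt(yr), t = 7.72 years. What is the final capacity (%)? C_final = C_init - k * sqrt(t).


sqrt(t) = sqrt(7.72) = 2.7785
C_final = 91.96 - 2.507 * 2.7785 = 84.99%

84.99%


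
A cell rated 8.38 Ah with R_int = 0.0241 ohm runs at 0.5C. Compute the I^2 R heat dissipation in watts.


Step 1: I = C_rate * capacity = 0.5 * 8.38 = 4.19 A
Step 2: Q = I^2 * R = 4.19^2 * 0.0241 = 17.556 * 0.0241 = 0.4231 W

0.4231 W


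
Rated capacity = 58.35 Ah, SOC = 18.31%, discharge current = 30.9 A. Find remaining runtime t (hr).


Step 1: remaining = SOC/100 * C_total = 18.31/100 * 58.35 = 10.684 Ah
Step 2: t = remaining / I = 10.684 / 30.9 = 0.3458 hr

0.3458 hr


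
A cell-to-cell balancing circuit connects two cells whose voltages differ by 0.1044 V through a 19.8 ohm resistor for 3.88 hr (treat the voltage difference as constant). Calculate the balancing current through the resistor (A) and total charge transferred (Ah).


I_bal = dV / R = 0.1044 / 19.8 = 0.0052727 A
Q = I_bal * t = 0.0052727 * 3.88 = 0.02046 Ah

I=0.0052727 A, Q=0.02046 Ah


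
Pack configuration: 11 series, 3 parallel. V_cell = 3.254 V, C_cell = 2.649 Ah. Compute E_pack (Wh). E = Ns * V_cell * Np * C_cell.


E = Ns * Vcell * Np * Ccell = 11 * 3.254 * 3 * 2.649 = 284.5 Wh

284.5 Wh


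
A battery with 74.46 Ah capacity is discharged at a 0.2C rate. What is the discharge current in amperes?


I = C_rate * capacity = 0.2 * 74.46 = 14.892 A

14.892 A


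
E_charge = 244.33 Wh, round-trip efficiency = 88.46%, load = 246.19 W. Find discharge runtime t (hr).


Step 1: E_discharge = eta/100 * E_charge = 88.46/100 * 244.33 = 216.13 Wh
Step 2: t = E_discharge / P = 216.13 / 246.19 = 0.8779 hr

0.8779 hr


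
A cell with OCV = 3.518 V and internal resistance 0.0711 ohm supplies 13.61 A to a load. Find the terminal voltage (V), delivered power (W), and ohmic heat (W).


Step 1: V_terminal = OCV - I*R = 3.518 - 13.61 * 0.0711 = 2.5503 V
Step 2: P_out = V_terminal * I = 2.5503 * 13.61 = 34.71 W
Step 3: Q = I^2 * R = 13.61^2 * 0.0711 = 13.17 W

V=2.5503 V, P=34.71 W, Q=13.17 W


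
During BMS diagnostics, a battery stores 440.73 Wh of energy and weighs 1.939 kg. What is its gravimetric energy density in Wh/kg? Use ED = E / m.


ED = E / m = 440.73 / 1.939 = 227.3 Wh/kg

227.3 Wh/kg


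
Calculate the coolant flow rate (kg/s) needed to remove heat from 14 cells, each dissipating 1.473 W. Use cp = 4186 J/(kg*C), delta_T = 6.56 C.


Step 1: Total heat Q = 14 * 1.473 W = 20.622 W
Step 2: denom = cp * dT = 4186 * 6.56 = 27460
Step 3: m_dot = 20.622 / 27460 = 7.510e-04 kg/s

7.510e-04 kg/s


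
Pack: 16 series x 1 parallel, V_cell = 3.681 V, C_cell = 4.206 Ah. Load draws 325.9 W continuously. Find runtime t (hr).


Step 1: E_pack = Ns * V_cell * Np * C_cell = 16 * 3.681 * 1 * 4.206 = 247.72 Wh
Step 2: t = E_pack / P = 247.72 / 325.9 = 0.7601 hr

0.7601 hr


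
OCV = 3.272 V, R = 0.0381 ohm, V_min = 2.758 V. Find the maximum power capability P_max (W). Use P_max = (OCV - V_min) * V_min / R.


dV = OCV - V_min = 0.514 V (so I_max = dV / R)
P_max = dV * V_min / R = 0.514 * 2.758 / 0.0381 = 37.21 W

37.21 W


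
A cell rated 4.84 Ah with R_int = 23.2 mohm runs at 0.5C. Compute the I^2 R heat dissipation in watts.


Convert: R = 23.2 mohm = 0.0232 ohm
Step 1: I = C_rate * capacity = 0.5 * 4.84 = 2.42 A
Step 2: Q = I^2 * R = 2.42^2 * 0.0232 = 5.8564 * 0.0232 = 0.1359 W

0.1359 W


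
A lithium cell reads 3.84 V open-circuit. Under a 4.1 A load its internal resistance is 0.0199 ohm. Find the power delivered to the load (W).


Step 1: V_terminal = OCV - I*R = 3.84 - 4.1 * 0.0199 = 3.7584 V
Step 2: P_out = V_terminal * I = 3.7584 * 4.1 = 15.41 W

15.41 W


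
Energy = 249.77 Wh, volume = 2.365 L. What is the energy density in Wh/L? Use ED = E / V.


ED = E / V = 249.77 / 2.365 = 105.6 Wh/L

105.6 Wh/L


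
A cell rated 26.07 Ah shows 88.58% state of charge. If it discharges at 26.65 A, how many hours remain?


Step 1: remaining = SOC/100 * C_total = 88.58/100 * 26.07 = 23.093 Ah
Step 2: t = remaining / I = 23.093 / 26.65 = 0.8665 hr

0.8665 hr


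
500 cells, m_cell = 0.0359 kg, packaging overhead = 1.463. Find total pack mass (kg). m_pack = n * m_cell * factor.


m_pack = n * m_cell * overhead = 500 * 0.0359 * 1.463 = 26.26 kg

26.26 kg


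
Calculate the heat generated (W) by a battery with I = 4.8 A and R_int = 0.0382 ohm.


I^2 = 23.04
Q = 23.04 * 0.0382 = 0.8801 W

0.8801 W


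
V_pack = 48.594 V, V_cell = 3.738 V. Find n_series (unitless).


n = V_pack / V_cell = 48.594 / 3.738 = 13

13


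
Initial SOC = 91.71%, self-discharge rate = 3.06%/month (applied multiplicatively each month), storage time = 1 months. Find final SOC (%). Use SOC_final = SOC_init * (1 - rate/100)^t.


Monthly retention factor = 1 - 3.06/100 = 0.9694
Over 1 months: factor^1 = 0.9694
SOC_final = 91.71 * 0.9694 = 88.90%

88.90%


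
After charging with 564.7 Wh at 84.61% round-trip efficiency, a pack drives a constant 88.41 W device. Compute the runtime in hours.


Step 1: E_discharge = eta/100 * E_charge = 84.61/100 * 564.7 = 477.79 Wh
Step 2: t = E_discharge / P = 477.79 / 88.41 = 5.404 hr

5.404 hr


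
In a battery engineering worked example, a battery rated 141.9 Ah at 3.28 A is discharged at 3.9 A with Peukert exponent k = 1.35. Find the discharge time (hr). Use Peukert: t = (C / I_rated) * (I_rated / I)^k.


t_rated = C / I_rated = 141.9 / 3.28 = 43.262 hr
(I_rated/I)^k = (0.84103)^1.35 = 0.79158
t = t_rated * (I_rated/I)^k = 43.262 * 0.79158 = 34.25 hr

34.25 hr


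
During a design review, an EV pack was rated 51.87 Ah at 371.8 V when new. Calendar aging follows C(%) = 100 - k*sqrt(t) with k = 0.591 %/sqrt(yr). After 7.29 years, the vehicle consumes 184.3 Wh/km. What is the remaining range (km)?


Step 1: capacity retention = 100 - 0.591 * sqrt(7.29) = 100 - 0.591 * 2.7 = 98.404%
Step 2: C_now = 51.87 * 98.404/100 = 51.042 Ah
Step 3: E_pack = V * C_now = 371.8 * 51.042 = 18977 Wh
Step 4: range = E_pack / consumption = 18977 / 184.3 = 103.0 km

103.0 km


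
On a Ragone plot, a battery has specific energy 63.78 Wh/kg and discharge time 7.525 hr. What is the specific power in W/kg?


P_specific = E / t = 63.78 / 7.525 = 8.476 W/kg

8.476 W/kg


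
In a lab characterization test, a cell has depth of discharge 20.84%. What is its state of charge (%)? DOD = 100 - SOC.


SOC = 100 - DOD = 100 - 20.84 = 79.16%

79.16%


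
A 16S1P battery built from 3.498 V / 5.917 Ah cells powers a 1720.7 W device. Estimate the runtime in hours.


Step 1: E_pack = Ns * V_cell * Np * C_cell = 16 * 3.498 * 1 * 5.917 = 331.16 Wh
Step 2: t = E_pack / P = 331.16 / 1720.7 = 0.1925 hr

0.1925 hr


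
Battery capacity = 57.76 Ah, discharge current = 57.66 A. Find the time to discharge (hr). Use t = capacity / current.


Runtime = 57.76 Ah / 57.66 A = 1.002 hr

1.002 hr


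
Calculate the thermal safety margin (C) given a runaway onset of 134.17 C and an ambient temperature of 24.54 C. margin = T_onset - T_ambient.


Safety margin = 134.17 C - 24.54 C = 109.63 C

109.63 C


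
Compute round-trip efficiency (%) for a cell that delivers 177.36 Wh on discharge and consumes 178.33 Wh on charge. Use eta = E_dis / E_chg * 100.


eta_e = E_dis / E_chg * 100 = 177.36 / 178.33 * 100 = 99.46%

99.46%


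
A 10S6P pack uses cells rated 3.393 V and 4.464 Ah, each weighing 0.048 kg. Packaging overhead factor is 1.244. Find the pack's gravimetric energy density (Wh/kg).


Step 1: V_pack = 10 * 3.393 = 33.93 V
Step 2: C_pack = 6 * 4.464 = 26.784 Ah
Step 3: E_pack = V_pack * C_pack = 33.93 * 26.784 = 908.78 Wh
Step 4: m_pack = 10 * 6 * 0.048 * 1.244 = 3.5827 kg
Step 5: ED = E_pack / m_pack = 908.78 / 3.5827 = 253.7 Wh/kg

253.7 Wh/kg


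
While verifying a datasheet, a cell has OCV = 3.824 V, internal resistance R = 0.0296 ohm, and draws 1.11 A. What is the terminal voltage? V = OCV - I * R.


V = OCV - I*R = 3.824 - 1.11 * 0.0296 = 3.791 V

3.791 V


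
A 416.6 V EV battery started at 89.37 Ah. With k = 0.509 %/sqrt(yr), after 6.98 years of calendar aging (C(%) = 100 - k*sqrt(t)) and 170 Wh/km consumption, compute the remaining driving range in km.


Step 1: capacity retention = 100 - 0.509 * sqrt(6.98) = 100 - 0.509 * 2.642 = 98.655%
Step 2: C_now = 89.37 * 98.655/100 = 88.168 Ah
Step 3: E_pack = V * C_now = 416.6 * 88.168 = 36731 Wh
Step 4: range = E_pack / consumption = 36731 / 170 = 216.1 km

216.1 km


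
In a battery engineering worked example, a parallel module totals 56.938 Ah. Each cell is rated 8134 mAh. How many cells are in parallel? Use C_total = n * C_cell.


Convert: C_cell = 8134 mAh = 8.134 Ah
n = C_total / C_cell = 56.938 / 8.134 = 7

7


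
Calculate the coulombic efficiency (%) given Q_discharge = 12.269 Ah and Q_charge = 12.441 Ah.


Coulombic efficiency = 12.269/12.441 * 100% = 98.62%

98.62%


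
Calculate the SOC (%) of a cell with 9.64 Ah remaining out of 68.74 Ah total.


SOC% = 9.64 / 68.74 * 100 = 14.02%

14.02%


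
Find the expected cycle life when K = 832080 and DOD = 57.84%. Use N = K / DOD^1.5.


Step 1: DOD^1.5 = 57.84^1.5 = 439.89
Step 2: N = 832080 / 439.89 = 1892 cycles

1892 cycles


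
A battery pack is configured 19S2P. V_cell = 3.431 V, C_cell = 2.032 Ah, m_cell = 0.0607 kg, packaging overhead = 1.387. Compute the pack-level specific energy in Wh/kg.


Step 1: V_pack = 19 * 3.431 = 65.189 V
Step 2: C_pack = 2 * 2.032 = 4.064 Ah
Step 3: E_pack = V_pack * C_pack = 65.189 * 4.064 = 264.93 Wh
Step 4: m_pack = 19 * 2 * 0.0607 * 1.387 = 3.1993 kg
Step 5: ED = E_pack / m_pack = 264.93 / 3.1993 = 82.81 Wh/kg

82.81 Wh/kg


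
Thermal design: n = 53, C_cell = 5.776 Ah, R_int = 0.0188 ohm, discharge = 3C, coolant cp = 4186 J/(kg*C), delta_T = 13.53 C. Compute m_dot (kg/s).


Step 1: I = 3 * 5.776 = 17.328 A
Step 2: Q_cell = I^2 * R = 17.328^2 * 0.0188 = 5.6449 W
Step 3: Q_total = 53 * 5.6449 = 299.18 W
Step 4: m_dot = Q_total / (cp * dT) = 299.18 / (4186 * 13.53) = 0.005282 kg/s

0.005282 kg/s


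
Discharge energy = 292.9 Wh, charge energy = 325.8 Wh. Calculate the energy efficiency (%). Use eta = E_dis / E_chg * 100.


eta_e = E_dis / E_chg * 100 = 292.9 / 325.8 * 100 = 89.90%

89.90%


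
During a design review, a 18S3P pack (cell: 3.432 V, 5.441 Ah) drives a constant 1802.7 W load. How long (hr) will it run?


Step 1: E_pack = Ns * V_cell * Np * C_cell = 18 * 3.432 * 3 * 5.441 = 1008.4 Wh
Step 2: t = E_pack / P = 1008.4 / 1802.7 = 0.5594 hr

0.5594 hr


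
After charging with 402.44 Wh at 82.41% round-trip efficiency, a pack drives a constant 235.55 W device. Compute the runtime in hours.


Step 1: E_discharge = eta/100 * E_charge = 82.41/100 * 402.44 = 331.65 Wh
Step 2: t = E_discharge / P = 331.65 / 235.55 = 1.408 hr

1.408 hr


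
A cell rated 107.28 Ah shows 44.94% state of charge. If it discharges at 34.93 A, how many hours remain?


Step 1: remaining = SOC/100 * C_total = 44.94/100 * 107.28 = 48.212 Ah
Step 2: t = remaining / I = 48.212 / 34.93 = 1.380 hr

1.380 hr


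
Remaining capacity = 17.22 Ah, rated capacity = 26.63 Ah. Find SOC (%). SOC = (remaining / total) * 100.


SOC% = 17.22 / 26.63 * 100 = 64.66%

64.66%


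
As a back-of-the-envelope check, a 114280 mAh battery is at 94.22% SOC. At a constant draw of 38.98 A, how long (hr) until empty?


Convert: C_total = 114280 mAh = 114.28 Ah
Step 1: remaining = SOC/100 * C_total = 94.22/100 * 114.28 = 107.67 Ah
Step 2: t = remaining / I = 107.67 / 38.98 = 2.762 hr

2.762 hr


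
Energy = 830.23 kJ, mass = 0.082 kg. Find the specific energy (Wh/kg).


Convert: E = 830.23 kJ = 230.62 Wh
ED = E / m = 230.62 / 0.082 = 2812 Wh/kg

2812 Wh/kg


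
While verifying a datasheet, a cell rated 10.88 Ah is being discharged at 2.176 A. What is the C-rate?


Rearranging: C_rate = 2.176 / 10.88 = 0.2C

0.2C


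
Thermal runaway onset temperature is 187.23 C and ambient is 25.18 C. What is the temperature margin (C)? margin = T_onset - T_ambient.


Safety margin = 187.23 C - 25.18 C = 162.05 C

162.05 C


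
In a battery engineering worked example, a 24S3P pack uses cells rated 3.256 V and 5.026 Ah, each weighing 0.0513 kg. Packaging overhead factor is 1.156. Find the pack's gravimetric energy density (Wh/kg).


Step 1: V_pack = 24 * 3.256 = 78.144 V
Step 2: C_pack = 3 * 5.026 = 15.078 Ah
Step 3: E_pack = V_pack * C_pack = 78.144 * 15.078 = 1178.3 Wh
Step 4: m_pack = 24 * 3 * 0.0513 * 1.156 = 4.2698 kg
Step 5: ED = E_pack / m_pack = 1178.3 / 4.2698 = 276.0 Wh/kg

276.0 Wh/kg


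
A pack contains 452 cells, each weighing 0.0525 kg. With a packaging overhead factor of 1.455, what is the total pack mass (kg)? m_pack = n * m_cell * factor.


Cell mass sum = 452 * 0.0525 = 23.73 kg
With overhead 1.455: m_pack = 23.73 * 1.455 = 34.53 kg

34.53 kg


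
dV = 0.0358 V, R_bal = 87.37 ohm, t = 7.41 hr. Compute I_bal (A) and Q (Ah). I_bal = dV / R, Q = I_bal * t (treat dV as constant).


I_bal = dV / R = 0.0358 / 87.37 = 4.0975e-04 A
Q = I_bal * t = 4.0975e-04 * 7.41 = 0.003036 Ah

I=4.0975e-04 A, Q=0.003036 Ah


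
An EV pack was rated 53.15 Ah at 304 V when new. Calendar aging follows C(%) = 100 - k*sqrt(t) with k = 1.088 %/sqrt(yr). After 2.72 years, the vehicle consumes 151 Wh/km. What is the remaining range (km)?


Step 1: capacity retention = 100 - 1.088 * sqrt(2.72) = 100 - 1.088 * 1.6492 = 98.206%
Step 2: C_now = 53.15 * 98.206/100 = 52.196 Ah
Step 3: E_pack = V * C_now = 304 * 52.196 = 15868 Wh
Step 4: range = E_pack / consumption = 15868 / 151 = 105.1 km

105.1 km


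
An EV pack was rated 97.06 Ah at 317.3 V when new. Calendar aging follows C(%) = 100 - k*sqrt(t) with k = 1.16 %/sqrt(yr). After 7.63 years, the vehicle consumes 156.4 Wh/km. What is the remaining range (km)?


Step 1: capacity retention = 100 - 1.16 * sqrt(7.63) = 100 - 1.16 * 2.7622 = 96.796%
Step 2: C_now = 97.06 * 96.796/100 = 93.95 Ah
Step 3: E_pack = V * C_now = 317.3 * 93.95 = 29810 Wh
Step 4: range = E_pack / consumption = 29810 / 156.4 = 190.6 km

190.6 km


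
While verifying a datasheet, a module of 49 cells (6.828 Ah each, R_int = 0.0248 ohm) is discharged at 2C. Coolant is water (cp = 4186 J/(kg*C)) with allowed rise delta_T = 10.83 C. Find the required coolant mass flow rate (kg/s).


Step 1: I = 2 * 6.828 = 13.656 A
Step 2: Q_cell = I^2 * R = 13.656^2 * 0.0248 = 4.6249 W
Step 3: Q_total = 49 * 4.6249 = 226.62 W
Step 4: m_dot = Q_total / (cp * dT) = 226.62 / (4186 * 10.83) = 0.004999 kg/s

0.004999 kg/s


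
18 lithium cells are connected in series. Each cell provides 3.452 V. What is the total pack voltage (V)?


With 18 cells in series at 3.452 V each, V_pack = 62.136 V

62.136 V


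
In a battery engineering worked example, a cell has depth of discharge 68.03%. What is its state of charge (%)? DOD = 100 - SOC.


SOC = 100 - DOD = 100 - 68.03 = 31.97%

31.97%


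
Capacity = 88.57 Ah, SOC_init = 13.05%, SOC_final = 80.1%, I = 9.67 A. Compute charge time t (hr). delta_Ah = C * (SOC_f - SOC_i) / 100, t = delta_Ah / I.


Step 1: dSOC = 80.1% - 13.05% = 67.05%
Step 2: delta_Ah = 88.57 * 67.05 / 100 = 59.386 Ah
Step 3: t = 59.386 / 9.67 = 6.141 hr

6.141 hr


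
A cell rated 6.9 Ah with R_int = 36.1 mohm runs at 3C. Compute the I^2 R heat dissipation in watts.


Convert: R = 36.1 mohm = 0.0361 ohm
Step 1: I = C_rate * capacity = 3 * 6.9 = 20.7 A
Step 2: Q = I^2 * R = 20.7^2 * 0.0361 = 428.49 * 0.0361 = 15.47 W

15.47 W


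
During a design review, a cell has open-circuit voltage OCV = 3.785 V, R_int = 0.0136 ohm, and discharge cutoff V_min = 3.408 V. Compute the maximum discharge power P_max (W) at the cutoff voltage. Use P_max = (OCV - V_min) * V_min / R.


P_max = (OCV - V_min) * V_min / R = (3.785 - 3.408) * 3.408 / 0.0136 = 0.377 * 3.408 / 0.0136 = 94.47 W

94.47 W


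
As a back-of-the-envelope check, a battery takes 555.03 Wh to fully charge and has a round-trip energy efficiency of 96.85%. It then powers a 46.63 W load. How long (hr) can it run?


Step 1: E_discharge = eta/100 * E_charge = 96.85/100 * 555.03 = 537.55 Wh
Step 2: t = E_discharge / P = 537.55 / 46.63 = 11.53 hr

11.53 hr


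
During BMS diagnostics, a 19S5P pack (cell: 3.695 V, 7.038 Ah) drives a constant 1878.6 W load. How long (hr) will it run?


Step 1: E_pack = Ns * V_cell * Np * C_cell = 19 * 3.695 * 5 * 7.038 = 2470.5 Wh
Step 2: t = E_pack / P = 2470.5 / 1878.6 = 1.315 hr

1.315 hr


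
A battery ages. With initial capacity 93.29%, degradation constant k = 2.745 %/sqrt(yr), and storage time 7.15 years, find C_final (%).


Step 1: sqrt(7.15 yr) = 2.6739
Step 2: drop = 2.745 * 2.6739 = 7.3399
Step 3: C_final = 93.29 - 7.3399 = 85.95%

85.95%


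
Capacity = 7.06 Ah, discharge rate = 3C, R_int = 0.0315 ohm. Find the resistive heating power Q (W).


Step 1: I = C_rate * capacity = 3 * 7.06 = 21.18 A
Step 2: Q = I^2 * R = 21.18^2 * 0.0315 = 448.59 * 0.0315 = 14.13 W

14.13 W


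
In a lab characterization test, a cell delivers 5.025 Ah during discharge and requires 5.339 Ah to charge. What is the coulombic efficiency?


Coulombic efficiency = 5.025/5.339 * 100% = 94.12%

94.12%


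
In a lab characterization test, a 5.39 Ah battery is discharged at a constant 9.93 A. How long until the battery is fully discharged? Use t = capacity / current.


Runtime = 5.39 Ah / 9.93 A = 0.5428 hr

0.5428 hr


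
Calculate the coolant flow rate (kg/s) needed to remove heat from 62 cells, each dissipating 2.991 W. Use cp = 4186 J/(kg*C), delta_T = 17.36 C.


Step 1: Total heat Q = 62 * 2.991 W = 185.44 W
Step 2: denom = cp * dT = 4186 * 17.36 = 72669
Step 3: m_dot = 185.44 / 72669 = 0.002552 kg/s

0.002552 kg/s


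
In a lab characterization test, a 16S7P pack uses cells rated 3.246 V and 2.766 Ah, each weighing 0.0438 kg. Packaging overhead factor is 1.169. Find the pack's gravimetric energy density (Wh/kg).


Step 1: V_pack = 16 * 3.246 = 51.936 V
Step 2: C_pack = 7 * 2.766 = 19.362 Ah
Step 3: E_pack = V_pack * C_pack = 51.936 * 19.362 = 1005.6 Wh
Step 4: m_pack = 16 * 7 * 0.0438 * 1.169 = 5.7346 kg
Step 5: ED = E_pack / m_pack = 1005.6 / 5.7346 = 175.4 Wh/kg

175.4 Wh/kg


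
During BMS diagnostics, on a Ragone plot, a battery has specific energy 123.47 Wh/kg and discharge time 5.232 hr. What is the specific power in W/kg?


P_specific = E / t = 123.47 / 5.232 = 23.60 W/kg

23.60 W/kg


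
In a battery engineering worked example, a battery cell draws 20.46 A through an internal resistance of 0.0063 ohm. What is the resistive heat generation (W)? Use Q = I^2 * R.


Q = I^2 * R = 20.46^2 * 0.0063 = 2.637 W

2.637 W


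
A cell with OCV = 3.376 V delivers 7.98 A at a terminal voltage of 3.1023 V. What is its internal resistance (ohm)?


R = (OCV - V) / I = (3.376 - 3.1023) / 7.98 = 0.03430 ohm

0.03430 ohm


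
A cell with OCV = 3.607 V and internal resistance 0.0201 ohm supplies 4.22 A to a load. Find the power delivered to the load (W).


Step 1: V_terminal = OCV - I*R = 3.607 - 4.22 * 0.0201 = 3.5222 V
Step 2: P_out = V_terminal * I = 3.5222 * 4.22 = 14.86 W

14.86 W


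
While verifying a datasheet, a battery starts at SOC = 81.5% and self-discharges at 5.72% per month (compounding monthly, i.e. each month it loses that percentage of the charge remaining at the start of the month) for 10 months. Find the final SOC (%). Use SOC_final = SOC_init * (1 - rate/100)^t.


decay = (1 - 5.72/100)^10 = 0.55488
SOC_final = 81.5 * 0.55488 = 45.22%

45.22%


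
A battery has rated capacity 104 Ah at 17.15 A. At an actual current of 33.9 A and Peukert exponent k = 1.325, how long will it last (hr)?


Step 1: t_rated = C / I_rated = 104 / 17.15 = 6.0641 hr
Step 2: ratio = 17.15 / 33.9 = 0.5059
Step 3: ratio^k = 0.5059^1.325 = 0.4054
Step 4: t = t_rated * ratio^k = 6.0641 * 0.4054 = 2.458 hr

2.458 hr


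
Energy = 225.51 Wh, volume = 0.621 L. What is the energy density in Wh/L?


ED = E / V = 225.51 / 0.621 = 363.1 Wh/L

363.1 Wh/L


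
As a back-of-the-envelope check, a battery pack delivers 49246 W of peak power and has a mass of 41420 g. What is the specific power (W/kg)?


Convert: m = 41420 g = 41.42 kg
SP = P / m = 49246 / 41.42 = 1189 W/kg

1189 W/kg


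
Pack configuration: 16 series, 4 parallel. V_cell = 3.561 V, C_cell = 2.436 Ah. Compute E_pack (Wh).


E = Ns * Vcell * Np * Ccell = 16 * 3.561 * 4 * 2.436 = 555.2 Wh

555.2 Wh


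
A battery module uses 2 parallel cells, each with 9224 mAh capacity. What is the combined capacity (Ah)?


Convert: C_cell = 9224 mAh = 9.224 Ah
C_total = 2 * 9.224 = 18.448 Ah

18.448 Ah


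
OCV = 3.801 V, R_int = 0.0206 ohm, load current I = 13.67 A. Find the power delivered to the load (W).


Step 1: V_terminal = OCV - I*R = 3.801 - 13.67 * 0.0206 = 3.5194 V
Step 2: P_out = V_terminal * I = 3.5194 * 13.67 = 48.11 W

48.11 W


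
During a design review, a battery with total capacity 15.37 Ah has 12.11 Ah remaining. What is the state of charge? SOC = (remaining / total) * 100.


SOC = (remaining / total) * 100 = (12.11 / 15.37) * 100 = 78.79%

78.79%


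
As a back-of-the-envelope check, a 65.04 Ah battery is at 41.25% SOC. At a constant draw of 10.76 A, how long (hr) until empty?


Step 1: remaining = SOC/100 * C_total = 41.25/100 * 65.04 = 26.829 Ah
Step 2: t = remaining / I = 26.829 / 10.76 = 2.493 hr

2.493 hr


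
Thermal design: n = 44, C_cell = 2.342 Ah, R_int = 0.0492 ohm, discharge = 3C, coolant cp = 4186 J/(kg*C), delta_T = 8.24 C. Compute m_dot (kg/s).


Step 1: I = 3 * 2.342 = 7.026 A
Step 2: Q_cell = I^2 * R = 7.026^2 * 0.0492 = 2.4287 W
Step 3: Q_total = 44 * 2.4287 = 106.86 W
Step 4: m_dot = Q_total / (cp * dT) = 106.86 / (4186 * 8.24) = 0.003098 kg/s

0.003098 kg/s


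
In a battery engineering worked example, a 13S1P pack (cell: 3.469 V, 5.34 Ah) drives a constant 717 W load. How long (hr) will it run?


Step 1: E_pack = Ns * V_cell * Np * C_cell = 13 * 3.469 * 1 * 5.34 = 240.82 Wh
Step 2: t = E_pack / P = 240.82 / 717 = 0.3359 hr

0.3359 hr


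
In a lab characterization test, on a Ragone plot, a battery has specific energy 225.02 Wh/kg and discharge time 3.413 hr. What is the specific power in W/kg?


P_specific = E / t = 225.02 / 3.413 = 65.93 W/kg

65.93 W/kg


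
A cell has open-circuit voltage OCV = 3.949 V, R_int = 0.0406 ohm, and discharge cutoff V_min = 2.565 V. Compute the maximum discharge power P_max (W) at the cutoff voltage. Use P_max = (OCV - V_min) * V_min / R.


P_max = (OCV - V_min) * V_min / R = (3.949 - 2.565) * 2.565 / 0.0406 = 1.384 * 2.565 / 0.0406 = 87.44 W

87.44 W


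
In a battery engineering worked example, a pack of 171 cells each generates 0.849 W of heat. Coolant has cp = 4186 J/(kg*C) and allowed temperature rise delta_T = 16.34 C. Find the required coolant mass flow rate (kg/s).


Q_total = 171 * 0.849 = 145.18 W
m_dot = Q_total / (cp * dT) = 145.18 / (4186 * 16.34) = 0.002123 kg/s

0.002123 kg/s


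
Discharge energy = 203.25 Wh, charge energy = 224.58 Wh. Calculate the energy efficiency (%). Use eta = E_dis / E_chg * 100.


Round-trip efficiency = 203.25/224.58 * 100% = 90.50%

90.50%


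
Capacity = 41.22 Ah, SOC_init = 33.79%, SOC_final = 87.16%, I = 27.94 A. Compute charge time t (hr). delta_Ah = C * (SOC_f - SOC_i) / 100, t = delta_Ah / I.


delta_Ah = 41.22 * (87.16 - 33.79) / 100 = 21.999 Ah
t = delta_Ah / I = 21.999 / 27.94 = 0.7874 hr

0.7874 hr


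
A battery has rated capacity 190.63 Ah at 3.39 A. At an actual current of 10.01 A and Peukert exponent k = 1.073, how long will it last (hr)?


t_rated = C / I_rated = 190.63 / 3.39 = 56.233 hr
(I_rated/I)^k = (0.33866)^1.073 = 0.31292
t = t_rated * (I_rated/I)^k = 56.233 * 0.31292 = 17.60 hr

17.60 hr


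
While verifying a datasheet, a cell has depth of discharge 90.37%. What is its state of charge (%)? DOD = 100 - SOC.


SOC = 100 - DOD = 100 - 90.37 = 9.63%

9.63%


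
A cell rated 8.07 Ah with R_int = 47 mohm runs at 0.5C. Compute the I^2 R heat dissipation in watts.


Convert: R = 47 mohm = 0.047 ohm
Step 1: I = C_rate * capacity = 0.5 * 8.07 = 4.035 A
Step 2: Q = I^2 * R = 4.035^2 * 0.047 = 16.281 * 0.047 = 0.7652 W

0.7652 W


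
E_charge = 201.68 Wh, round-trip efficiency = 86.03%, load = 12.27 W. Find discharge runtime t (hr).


Step 1: E_discharge = eta/100 * E_charge = 86.03/100 * 201.68 = 173.51 Wh
Step 2: t = E_discharge / P = 173.51 / 12.27 = 14.14 hr

14.14 hr


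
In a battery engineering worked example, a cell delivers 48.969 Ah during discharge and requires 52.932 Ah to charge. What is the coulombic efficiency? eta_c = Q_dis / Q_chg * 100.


eta_c = Q_dis / Q_chg * 100 = 48.969 / 52.932 * 100 = 92.51%

92.51%


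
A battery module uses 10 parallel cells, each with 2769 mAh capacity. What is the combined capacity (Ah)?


Convert: C_cell = 2769 mAh = 2.769 Ah
C_total = 10 * 2.769 = 27.69 Ah

27.69 Ah


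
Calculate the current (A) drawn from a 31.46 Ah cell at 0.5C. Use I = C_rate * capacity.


I = C_rate * capacity = 0.5 * 31.46 = 15.73 A

15.73 A


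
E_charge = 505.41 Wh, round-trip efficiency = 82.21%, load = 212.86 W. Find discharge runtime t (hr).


Step 1: E_discharge = eta/100 * E_charge = 82.21/100 * 505.41 = 415.5 Wh
Step 2: t = E_discharge / P = 415.5 / 212.86 = 1.952 hr

1.952 hr


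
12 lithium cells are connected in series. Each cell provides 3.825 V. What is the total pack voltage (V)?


V_pack = n * V_cell = 12 * 3.825 = 45.9 V

45.9 V


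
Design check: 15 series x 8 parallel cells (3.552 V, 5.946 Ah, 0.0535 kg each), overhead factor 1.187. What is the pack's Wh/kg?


Step 1: V_pack = 15 * 3.552 = 53.28 V
Step 2: C_pack = 8 * 5.946 = 47.568 Ah
Step 3: E_pack = V_pack * C_pack = 53.28 * 47.568 = 2534.4 Wh
Step 4: m_pack = 15 * 8 * 0.0535 * 1.187 = 7.6205 kg
Step 5: ED = E_pack / m_pack = 2534.4 / 7.6205 = 332.6 Wh/kg

332.6 Wh/kg


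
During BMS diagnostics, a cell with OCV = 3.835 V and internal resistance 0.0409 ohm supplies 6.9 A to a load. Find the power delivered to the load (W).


Step 1: V_terminal = OCV - I*R = 3.835 - 6.9 * 0.0409 = 3.5528 V
Step 2: P_out = V_terminal * I = 3.5528 * 6.9 = 24.51 W

24.51 W


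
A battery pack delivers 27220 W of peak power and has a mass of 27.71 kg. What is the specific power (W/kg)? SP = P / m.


Specific power = 27220 W / 27.71 kg = 982.3 W/kg

982.3 W/kg


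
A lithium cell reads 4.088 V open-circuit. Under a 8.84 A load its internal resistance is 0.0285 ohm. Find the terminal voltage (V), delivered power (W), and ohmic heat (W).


Step 1: V_terminal = OCV - I*R = 4.088 - 8.84 * 0.0285 = 3.8361 V
Step 2: P_out = V_terminal * I = 3.8361 * 8.84 = 33.91 W
Step 3: Q = I^2 * R = 8.84^2 * 0.0285 = 2.227 W

V=3.8361 V, P=33.91 W, Q=2.227 W


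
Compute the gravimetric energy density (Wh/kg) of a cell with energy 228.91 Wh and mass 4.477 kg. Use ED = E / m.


Specific energy = 228.91 Wh / 4.477 kg = 51.13 Wh/kg

51.13 Wh/kg


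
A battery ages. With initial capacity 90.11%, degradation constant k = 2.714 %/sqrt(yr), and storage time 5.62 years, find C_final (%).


Step 1: sqrt(5.62 yr) = 2.3707
Step 2: drop = 2.714 * 2.3707 = 6.4341
Step 3: C_final = 90.11 - 6.4341 = 83.68%

83.68%


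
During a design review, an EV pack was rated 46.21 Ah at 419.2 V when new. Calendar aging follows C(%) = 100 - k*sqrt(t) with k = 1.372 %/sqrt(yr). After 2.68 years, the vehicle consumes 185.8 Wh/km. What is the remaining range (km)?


Step 1: capacity retention = 100 - 1.372 * sqrt(2.68) = 100 - 1.372 * 1.6371 = 97.754%
Step 2: C_now = 46.21 * 97.754/100 = 45.172 Ah
Step 3: E_pack = V * C_now = 419.2 * 45.172 = 18936 Wh
Step 4: range = E_pack / consumption = 18936 / 185.8 = 101.9 km

101.9 km


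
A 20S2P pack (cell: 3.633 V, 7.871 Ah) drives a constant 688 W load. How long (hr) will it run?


Step 1: E_pack = Ns * V_cell * Np * C_cell = 20 * 3.633 * 2 * 7.871 = 1143.8 Wh
Step 2: t = E_pack / P = 1143.8 / 688 = 1.663 hr

1.663 hr


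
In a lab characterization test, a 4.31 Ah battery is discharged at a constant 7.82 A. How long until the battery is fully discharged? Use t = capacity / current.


Runtime = 4.31 Ah / 7.82 A = 0.5512 hr

0.5512 hr


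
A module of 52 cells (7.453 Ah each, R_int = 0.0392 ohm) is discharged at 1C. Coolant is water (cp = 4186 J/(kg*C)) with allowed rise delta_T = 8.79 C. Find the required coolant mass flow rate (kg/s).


Step 1: I = 1 * 7.453 = 7.453 A
Step 2: Q_cell = I^2 * R = 7.453^2 * 0.0392 = 2.1775 W
Step 3: Q_total = 52 * 2.1775 = 113.23 W
Step 4: m_dot = Q_total / (cp * dT) = 113.23 / (4186 * 8.79) = 0.003077 kg/s

0.003077 kg/s


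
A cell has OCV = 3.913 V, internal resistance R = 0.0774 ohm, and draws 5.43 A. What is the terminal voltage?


V = OCV - I*R = 3.913 - 5.43 * 0.0774 = 3.493 V

3.493 V


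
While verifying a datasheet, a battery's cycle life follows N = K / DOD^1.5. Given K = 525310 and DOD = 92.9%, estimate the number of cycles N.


Step 1: DOD^1.5 = 92.9^1.5 = 895.41
Step 2: N = 525310 / 895.41 = 586.7 cycles

586.7 cycles


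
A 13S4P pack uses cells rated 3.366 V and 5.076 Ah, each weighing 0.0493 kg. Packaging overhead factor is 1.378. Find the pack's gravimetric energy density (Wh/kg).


Step 1: V_pack = 13 * 3.366 = 43.758 V
Step 2: C_pack = 4 * 5.076 = 20.304 Ah
Step 3: E_pack = V_pack * C_pack = 43.758 * 20.304 = 888.46 Wh
Step 4: m_pack = 13 * 4 * 0.0493 * 1.378 = 3.5326 kg
Step 5: ED = E_pack / m_pack = 888.46 / 3.5326 = 251.5 Wh/kg

251.5 Wh/kg


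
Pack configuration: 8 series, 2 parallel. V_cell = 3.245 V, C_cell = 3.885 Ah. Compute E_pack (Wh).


E = Ns * Vcell * Np * Ccell = 8 * 3.245 * 2 * 3.885 = 201.7 Wh

201.7 Wh


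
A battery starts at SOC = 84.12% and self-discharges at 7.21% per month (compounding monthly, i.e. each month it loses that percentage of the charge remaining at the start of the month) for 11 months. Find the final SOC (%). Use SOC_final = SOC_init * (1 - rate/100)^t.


decay = (1 - 7.21/100)^11 = 0.43905
SOC_final = 84.12 * 0.43905 = 36.93%

36.93%


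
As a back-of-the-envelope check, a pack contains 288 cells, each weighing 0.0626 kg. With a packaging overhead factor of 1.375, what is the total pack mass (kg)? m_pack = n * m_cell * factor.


m_pack = n * m_cell * overhead = 288 * 0.0626 * 1.375 = 24.79 kg

24.79 kg


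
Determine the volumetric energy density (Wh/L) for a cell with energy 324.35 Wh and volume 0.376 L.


ED = E / V = 324.35 / 0.376 = 862.6 Wh/L

862.6 Wh/L


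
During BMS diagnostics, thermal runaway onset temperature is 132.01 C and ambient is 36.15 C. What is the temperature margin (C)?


margin = T_onset - T_ambient = 132.01 - 36.15 = 95.86 C

95.86 C


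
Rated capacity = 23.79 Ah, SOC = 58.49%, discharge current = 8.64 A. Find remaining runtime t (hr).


Step 1: remaining = SOC/100 * C_total = 58.49/100 * 23.79 = 13.915 Ah
Step 2: t = remaining / I = 13.915 / 8.64 = 1.611 hr

1.611 hr


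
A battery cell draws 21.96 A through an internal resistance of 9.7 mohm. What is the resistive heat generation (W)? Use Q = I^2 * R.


Convert: R = 9.7 mohm = 0.0097 ohm
I^2 = 482.24
Q = 482.24 * 0.0097 = 4.678 W

4.678 W


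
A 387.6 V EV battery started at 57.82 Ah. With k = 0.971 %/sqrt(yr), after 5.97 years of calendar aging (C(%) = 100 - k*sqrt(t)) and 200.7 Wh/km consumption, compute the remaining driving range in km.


Step 1: capacity retention = 100 - 0.971 * sqrt(5.97) = 100 - 0.971 * 2.4434 = 97.627%
Step 2: C_now = 57.82 * 97.627/100 = 56.448 Ah
Step 3: E_pack = V * C_now = 387.6 * 56.448 = 21879 Wh
Step 4: range = E_pack / consumption = 21879 / 200.7 = 109.0 km

109.0 km


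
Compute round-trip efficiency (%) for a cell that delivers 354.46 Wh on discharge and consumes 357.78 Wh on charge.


eta_e = E_dis / E_chg * 100 = 354.46 / 357.78 * 100 = 99.07%

99.07%


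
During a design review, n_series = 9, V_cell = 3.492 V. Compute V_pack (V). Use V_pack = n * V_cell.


V_pack = n * V_cell = 9 * 3.492 = 31.428 V

31.428 V


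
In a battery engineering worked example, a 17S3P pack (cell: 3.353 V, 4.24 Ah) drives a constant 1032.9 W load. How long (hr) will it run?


Step 1: E_pack = Ns * V_cell * Np * C_cell = 17 * 3.353 * 3 * 4.24 = 725.05 Wh
Step 2: t = E_pack / P = 725.05 / 1032.9 = 0.7020 hr

0.7020 hr


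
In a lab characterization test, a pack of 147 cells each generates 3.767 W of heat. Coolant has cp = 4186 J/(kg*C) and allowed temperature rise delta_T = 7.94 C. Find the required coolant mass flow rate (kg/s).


Step 1: Total heat Q = 147 * 3.767 W = 553.75 W
Step 2: denom = cp * dT = 4186 * 7.94 = 33237
Step 3: m_dot = 553.75 / 33237 = 0.01666 kg/s

0.01666 kg/s


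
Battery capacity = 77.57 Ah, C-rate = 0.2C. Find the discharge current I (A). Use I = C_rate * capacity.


At 0.2C: I = 0.2 * 77.57 Ah = 15.514 A

15.514 A


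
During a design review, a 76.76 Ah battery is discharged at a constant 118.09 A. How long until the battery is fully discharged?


t = capacity / current = 76.76 / 118.09 = 0.6500 hr

0.6500 hr
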